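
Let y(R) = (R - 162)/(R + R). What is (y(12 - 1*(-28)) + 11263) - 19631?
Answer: -334781/40 ≈ -8369.5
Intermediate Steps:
y(R) = (-162 + R)/(2*R) (y(R) = (-162 + R)/((2*R)) = (-162 + R)*(1/(2*R)) = (-162 + R)/(2*R))
(y(12 - 1*(-28)) + 11263) - 19631 = ((-162 + (12 - 1*(-28)))/(2*(12 - 1*(-28))) + 11263) - 19631 = ((-162 + (12 + 28))/(2*(12 + 28)) + 11263) - 19631 = ((½)*(-162 + 40)/40 + 11263) - 19631 = ((½)*(1/40)*(-122) + 11263) - 19631 = (-61/40 + 11263) - 19631 = 450459/40 - 19631 = -334781/40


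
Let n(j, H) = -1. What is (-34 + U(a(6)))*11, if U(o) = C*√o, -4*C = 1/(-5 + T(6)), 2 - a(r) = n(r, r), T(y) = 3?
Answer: -374 + 11*√3/8 ≈ -371.62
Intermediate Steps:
a(r) = 3 (a(r) = 2 - 1*(-1) = 2 + 1 = 3)
C = ⅛ (C = -1/(4*(-5 + 3)) = -¼/(-2) = -¼*(-½) = ⅛ ≈ 0.12500)
U(o) = √o/8
(-34 + U(a(6)))*11 = (-34 + √3/8)*11 = -374 + 11*√3/8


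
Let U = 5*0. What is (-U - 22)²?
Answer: 484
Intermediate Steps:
U = 0
(-U - 22)² = (-1*0 - 22)² = (0 - 22)² = (-22)² = 484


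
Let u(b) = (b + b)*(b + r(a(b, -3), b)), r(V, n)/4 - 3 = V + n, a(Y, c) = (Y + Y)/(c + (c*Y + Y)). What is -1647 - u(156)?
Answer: -8663021/35 ≈ -2.4752e+5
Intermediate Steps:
a(Y, c) = 2*Y/(Y + c + Y*c) (a(Y, c) = (2*Y)/(c + (Y*c + Y)) = (2*Y)/(c + (Y + Y*c)) = (2*Y)/(Y + c + Y*c) = 2*Y/(Y + c + Y*c))
r(V, n) = 12 + 4*V + 4*n (r(V, n) = 12 + 4*(V + n) = 12 + (4*V + 4*n) = 12 + 4*V + 4*n)
u(b) = 2*b*(12 + 5*b + 8*b/(-3 - 2*b)) (u(b) = (b + b)*(b + (12 + 4*(2*b/(b - 3 + b*(-3))) + 4*b)) = (2*b)*(b + (12 + 4*(2*b/(b - 3 - 3*b)) + 4*b)) = (2*b)*(b + (12 + 4*(2*b/(-3 - 2*b)) + 4*b)) = (2*b)*(b + (12 + 8*b/(-3 - 2*b) + 4*b)) = (2*b)*(b + (12 + 4*b + 8*b/(-3 - 2*b))) = (2*b)*(12 + 5*b + 8*b/(-3 - 2*b)) = 2*b*(12 + 5*b + 8*b/(-3 - 2*b)))
-1647 - u(156) = -1647 - 2*156*(36 + 10*156² + 31*156)/(3 + 2*156) = -1647 - 2*156*(36 + 10*24336 + 4836)/(3 + 312) = -1647 - 2*156*(36 + 243360 + 4836)/315 = -1647 - 2*156*248232/315 = -1647 - 1*8605376/35 = -1647 - 8605376/35 = -8663021/35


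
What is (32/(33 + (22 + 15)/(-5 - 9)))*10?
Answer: 896/85 ≈ 10.541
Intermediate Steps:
(32/(33 + (22 + 15)/(-5 - 9)))*10 = (32/(33 + 37/(-14)))*10 = (32/(33 + 37*(-1/14)))*10 = (32/(33 - 37/14))*10 = (32/(425/14))*10 = ((14/425)*32)*10 = (448/425)*10 = 896/85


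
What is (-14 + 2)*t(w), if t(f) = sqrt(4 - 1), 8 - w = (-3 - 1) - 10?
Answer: -12*sqrt(3) ≈ -20.785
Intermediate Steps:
w = 22 (w = 8 - ((-3 - 1) - 10) = 8 - (-4 - 10) = 8 - 1*(-14) = 8 + 14 = 22)
t(f) = sqrt(3)
(-14 + 2)*t(w) = (-14 + 2)*sqrt(3) = -12*sqrt(3)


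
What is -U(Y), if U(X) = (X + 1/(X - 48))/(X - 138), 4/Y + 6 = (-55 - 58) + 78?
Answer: -9569/11165464 ≈ -0.00085702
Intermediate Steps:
Y = -4/41 (Y = 4/(-6 + ((-55 - 58) + 78)) = 4/(-6 + (-113 + 78)) = 4/(-6 - 35) = 4/(-41) = 4*(-1/41) = -4/41 ≈ -0.097561)
U(X) = (X + 1/(-48 + X))/(-138 + X)
-U(Y) = -(1 + (-4/41)² - 48*(-4/41))/(6624 + (-4/41)² - 186*(-4/41)) = -(1 + 16/1681 + 192/41)/(6624 + 16/1681 + 744/41) = -9569/(11165464/1681*1681) = -1681*9569/(11165464*1681) = -1*9569/11165464 = -9569/11165464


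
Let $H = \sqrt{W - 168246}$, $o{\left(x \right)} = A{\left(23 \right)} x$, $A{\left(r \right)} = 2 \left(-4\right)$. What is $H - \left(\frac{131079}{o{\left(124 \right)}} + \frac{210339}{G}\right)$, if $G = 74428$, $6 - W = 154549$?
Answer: $\frac{2386822881}{18458144} + i \sqrt{322789} \approx 129.31 + 568.15 i$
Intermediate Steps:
$W = -154543$ ($W = 6 - 154549 = -154543$)
$A{\left(r \right)} = -8$
$o{\left(x \right)} = - 8 x$
$H = i \sqrt{322789}$ ($H = \sqrt{-154543 - 168246} = \sqrt{-322789} = i \sqrt{322789} \approx 568.15 i$)
$H - \left(\frac{131079}{o{\left(124 \right)}} + \frac{210339}{G}\right) = i \sqrt{322789} - \left(- \frac{131079}{992} + \frac{210339}{74428}\right) = i \sqrt{322789} - \left(\frac{210339}{74428} + \frac{131079}{-992}\right) = i \sqrt{322789} - - \frac{2386822881}{18458144} = i \sqrt{322789} + \left(\frac{131079}{992} - \frac{210339}{74428}\right) = i \sqrt{322789} + \frac{2386822881}{18458144} = \frac{2386822881}{18458144} + i \sqrt{322789}$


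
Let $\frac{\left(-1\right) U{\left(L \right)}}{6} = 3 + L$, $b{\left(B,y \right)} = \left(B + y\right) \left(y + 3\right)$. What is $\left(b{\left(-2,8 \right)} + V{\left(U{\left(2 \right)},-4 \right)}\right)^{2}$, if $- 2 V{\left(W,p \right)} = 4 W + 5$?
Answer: $\frac{61009}{4} \approx 15252.0$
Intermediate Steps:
$b{\left(B,y \right)} = \left(3 + y\right) \left(B + y\right)$ ($b{\left(B,y \right)} = \left(B + y\right) \left(3 + y\right) = \left(3 + y\right) \left(B + y\right)$)
$U{\left(L \right)} = -18 - 6 L$ ($U{\left(L \right)} = - 6 \left(3 + L\right) = -18 - 6 L$)
$V{\left(W,p \right)} = - \frac{5}{2} - 2 W$ ($V{\left(W,p \right)} = - \frac{4 W + 5}{2} = - \frac{5 + 4 W}{2} = - \frac{5}{2} - 2 W$)
$\left(b{\left(-2,8 \right)} + V{\left(U{\left(2 \right)},-4 \right)}\right)^{2} = \left(\left(8^{2} + 3 \left(-2\right) + 3 \cdot 8 - 16\right) - \left(\frac{5}{2} + 2 \left(-18 - 12\right)\right)\right)^{2} = \left(\left(64 - 6 + 24 - 16\right) - \left(\frac{5}{2} + 2 \left(-18 - 12\right)\right)\right)^{2} = \left(66 - - \frac{115}{2}\right)^{2} = \left(66 + \left(- \frac{5}{2} + 60\right)\right)^{2} = \left(66 + \frac{115}{2}\right)^{2} = \left(\frac{247}{2}\right)^{2} = \frac{61009}{4}$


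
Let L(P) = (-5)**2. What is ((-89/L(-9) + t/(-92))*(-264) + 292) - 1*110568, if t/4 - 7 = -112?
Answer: -63561292/575 ≈ -1.1054e+5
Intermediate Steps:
t = -420 (t = 28 + 4*(-112) = 28 - 448 = -420)
L(P) = 25
((-89/L(-9) + t/(-92))*(-264) + 292) - 1*110568 = ((-89/25 - 420/(-92))*(-264) + 292) - 1*110568 = ((-89*1/25 - 420*(-1/92))*(-264) + 292) - 110568 = ((-89/25 + 105/23)*(-264) + 292) - 110568 = ((578/575)*(-264) + 292) - 110568 = (-152592/575 + 292) - 110568 = 15308/575 - 110568 = -63561292/575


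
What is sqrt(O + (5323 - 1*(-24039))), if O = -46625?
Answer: I*sqrt(17263) ≈ 131.39*I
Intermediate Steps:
sqrt(O + (5323 - 1*(-24039))) = sqrt(-46625 + (5323 - 1*(-24039))) = sqrt(-46625 + (5323 + 24039)) = sqrt(-46625 + 29362) = sqrt(-17263) = I*sqrt(17263)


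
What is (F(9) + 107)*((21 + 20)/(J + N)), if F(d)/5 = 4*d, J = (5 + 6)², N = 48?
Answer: 11767/169 ≈ 69.627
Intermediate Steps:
J = 121 (J = 11² = 121)
F(d) = 20*d (F(d) = 5*(4*d) = 20*d)
(F(9) + 107)*((21 + 20)/(J + N)) = (20*9 + 107)*((21 + 20)/(121 + 48)) = (180 + 107)*(41/169) = 287*(41*(1/169)) = 287*(41/169) = 11767/169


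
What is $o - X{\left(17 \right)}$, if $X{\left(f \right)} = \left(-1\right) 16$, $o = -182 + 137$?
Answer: $-29$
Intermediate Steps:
$o = -45$
$X{\left(f \right)} = -16$
$o - X{\left(17 \right)} = -45 - -16 = -45 + 16 = -29$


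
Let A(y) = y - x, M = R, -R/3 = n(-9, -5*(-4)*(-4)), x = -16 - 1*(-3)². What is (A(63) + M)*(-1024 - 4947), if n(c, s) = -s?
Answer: 907592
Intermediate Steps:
x = -25 (x = -16 - 1*9 = -16 - 9 = -25)
R = -240 (R = -(-3)*-5*(-4)*(-4) = -(-3)*20*(-4) = -(-3)*(-80) = -3*80 = -240)
M = -240
A(y) = 25 + y (A(y) = y - 1*(-25) = y + 25 = 25 + y)
(A(63) + M)*(-1024 - 4947) = ((25 + 63) - 240)*(-1024 - 4947) = (88 - 240)*(-5971) = -152*(-5971) = 907592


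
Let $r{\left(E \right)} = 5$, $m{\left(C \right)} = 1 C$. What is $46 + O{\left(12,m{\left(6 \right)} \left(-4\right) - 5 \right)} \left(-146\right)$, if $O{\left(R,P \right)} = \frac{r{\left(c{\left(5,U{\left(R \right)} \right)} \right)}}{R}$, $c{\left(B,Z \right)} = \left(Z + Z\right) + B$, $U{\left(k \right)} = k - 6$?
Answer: $- \frac{89}{6} \approx -14.833$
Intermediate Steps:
$U{\left(k \right)} = -6 + k$ ($U{\left(k \right)} = k - 6 = -6 + k$)
$c{\left(B,Z \right)} = B + 2 Z$ ($c{\left(B,Z \right)} = 2 Z + B = B + 2 Z$)
$m{\left(C \right)} = C$
$O{\left(R,P \right)} = \frac{5}{R}$
$46 + O{\left(12,m{\left(6 \right)} \left(-4\right) - 5 \right)} \left(-146\right) = 46 + \frac{5}{12} \left(-146\right) = 46 - \frac{365}{6} = - \frac{89}{6}$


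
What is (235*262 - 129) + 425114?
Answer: 486555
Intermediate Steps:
(235*262 - 129) + 425114 = (61570 - 129) + 425114 = 61441 + 425114 = 486555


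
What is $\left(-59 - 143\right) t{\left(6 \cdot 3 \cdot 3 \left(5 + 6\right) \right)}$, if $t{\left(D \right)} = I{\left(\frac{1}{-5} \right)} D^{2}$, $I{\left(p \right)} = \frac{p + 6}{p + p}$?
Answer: $1033456644$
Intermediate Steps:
$I{\left(p \right)} = \frac{6 + p}{2 p}$
$t{\left(D \right)} = - \frac{29 D^{2}}{2}$ ($t{\left(D \right)} = \frac{6 + \frac{1}{-5}}{2 \frac{1}{-5}} D^{2} = \frac{6 - \frac{1}{5}}{2 \left(- \frac{1}{5}\right)} D^{2} = \frac{1}{2} \left(-5\right) \frac{29}{5} D^{2} = - \frac{29 D^{2}}{2}$)
$\left(-59 - 143\right) t{\left(6 \cdot 3 \cdot 3 \left(5 + 6\right) \right)} = \left(-59 - 143\right) \left(- \frac{29 \left(6 \cdot 3 \cdot 3 \left(5 + 6\right)\right)^{2}}{2}\right) = - 202 \left(- \frac{29 \left(18 \cdot 3 \cdot 11\right)^{2}}{2}\right) = - 202 \left(- \frac{29 \left(18 \cdot 33\right)^{2}}{2}\right) = - 202 \left(- \frac{29 \cdot 594^{2}}{2}\right) = - 202 \left(\left(- \frac{29}{2}\right) 352836\right) = \left(-202\right) \left(-5116122\right) = 1033456644$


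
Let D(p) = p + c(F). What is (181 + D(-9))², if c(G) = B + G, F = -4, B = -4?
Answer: 26896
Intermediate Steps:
c(G) = -4 + G
D(p) = -8 + p (D(p) = p + (-4 - 4) = p - 8 = -8 + p)
(181 + D(-9))² = (181 + (-8 - 9))² = (181 - 17)² = 164² = 26896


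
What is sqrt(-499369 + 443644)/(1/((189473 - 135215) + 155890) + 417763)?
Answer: 210148*I*sqrt(2229)/17558411785 ≈ 0.00056506*I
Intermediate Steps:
sqrt(-499369 + 443644)/(1/((189473 - 135215) + 155890) + 417763) = sqrt(-55725)/(1/(54258 + 155890) + 417763) = (5*I*sqrt(2229))/(1/210148 + 417763) = (5*I*sqrt(2229))/(87792058925/210148) = (5*I*sqrt(2229))*(210148/87792058925) = 210148*I*sqrt(2229)/17558411785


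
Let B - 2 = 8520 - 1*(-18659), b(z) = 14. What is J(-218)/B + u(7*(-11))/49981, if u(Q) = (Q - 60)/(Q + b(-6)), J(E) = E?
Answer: -97530751/12226802049 ≈ -0.0079768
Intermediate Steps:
u(Q) = (-60 + Q)/(14 + Q) (u(Q) = (Q - 60)/(Q + 14) = (-60 + Q)/(14 + Q))
B = 27181 (B = 2 + (8520 - 1*(-18659)) = 2 + (8520 + 18659) = 2 + 27179 = 27181)
J(-218)/B + u(7*(-11))/49981 = -218/27181 + ((-60 + 7*(-11))/(14 + 7*(-11)))/49981 = -218*1/27181 + ((-60 - 77)/(14 - 77))*(1/49981) = -218/27181 + (-137/(-63))*(1/49981) = -218/27181 - 1/63*(-137)*(1/49981) = -218/27181 + (137/63)*(1/49981) = -218/27181 + 137/3148803 = -97530751/12226802049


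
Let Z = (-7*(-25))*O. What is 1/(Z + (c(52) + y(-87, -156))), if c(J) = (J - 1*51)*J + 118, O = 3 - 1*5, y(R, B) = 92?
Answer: -1/88 ≈ -0.011364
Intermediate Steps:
O = -2 (O = 3 - 5 = -2)
c(J) = 118 + J*(-51 + J) (c(J) = (J - 51)*J + 118 = (-51 + J)*J + 118 = J*(-51 + J) + 118 = 118 + J*(-51 + J))
Z = -350 (Z = -7*(-25)*(-2) = 175*(-2) = -350)
1/(Z + (c(52) + y(-87, -156))) = 1/(-350 + ((118 + 52² - 51*52) + 92)) = 1/(-350 + ((118 + 2704 - 2652) + 92)) = 1/(-350 + (170 + 92)) = 1/(-350 + 262) = 1/(-88) = -1/88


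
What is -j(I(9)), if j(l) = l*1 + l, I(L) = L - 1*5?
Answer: -8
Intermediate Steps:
I(L) = -5 + L (I(L) = L - 5 = -5 + L)
j(l) = 2*l (j(l) = l + l = 2*l)
-j(I(9)) = -2*(-5 + 9) = -2*4 = -1*8 = -8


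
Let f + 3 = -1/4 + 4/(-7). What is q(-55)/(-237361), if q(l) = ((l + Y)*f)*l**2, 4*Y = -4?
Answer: -647350/237361 ≈ -2.7273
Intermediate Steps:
Y = -1 (Y = (1/4)*(-4) = -1)
f = -107/28 (f = -3 + (-1/4 + 4/(-7)) = -3 + (-1*1/4 + 4*(-1/7)) = -3 + (-1/4 - 4/7) = -3 - 23/28 = -107/28 ≈ -3.8214)
q(l) = l**2*(107/28 - 107*l/28) (q(l) = ((l - 1)*(-107/28))*l**2 = ((-1 + l)*(-107/28))*l**2 = (107/28 - 107*l/28)*l**2 = l**2*(107/28 - 107*l/28))
q(-55)/(-237361) = ((107/28)*(-55)**2*(1 - 1*(-55)))/(-237361) = ((107/28)*3025*(1 + 55))*(-1/237361) = ((107/28)*3025*56)*(-1/237361) = 647350*(-1/237361) = -647350/237361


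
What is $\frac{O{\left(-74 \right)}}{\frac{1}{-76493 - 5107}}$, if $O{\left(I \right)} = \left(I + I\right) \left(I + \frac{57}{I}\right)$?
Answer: $-902985600$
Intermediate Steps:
$O{\left(I \right)} = 2 I \left(I + \frac{57}{I}\right)$
$\frac{O{\left(-74 \right)}}{\frac{1}{-76493 - 5107}} = \frac{114 + 2 \left(-74\right)^{2}}{\frac{1}{-76493 - 5107}} = \frac{114 + 2 \cdot 5476}{\frac{1}{-81600}} = \frac{114 + 10952}{- \frac{1}{81600}} = 11066 \left(-81600\right) = -902985600$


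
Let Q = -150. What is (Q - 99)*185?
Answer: -46065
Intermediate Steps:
(Q - 99)*185 = (-150 - 99)*185 = -249*185 = -46065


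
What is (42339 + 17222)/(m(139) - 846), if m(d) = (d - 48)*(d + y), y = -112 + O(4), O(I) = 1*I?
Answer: 59561/1975 ≈ 30.157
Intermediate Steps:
O(I) = I
y = -108 (y = -112 + 4 = -108)
m(d) = (-108 + d)*(-48 + d) (m(d) = (d - 48)*(d - 108) = (-48 + d)*(-108 + d) = (-108 + d)*(-48 + d))
(42339 + 17222)/(m(139) - 846) = (42339 + 17222)/((5184 + 139**2 - 156*139) - 846) = 59561/((5184 + 19321 - 21684) - 846) = 59561/(2821 - 846) = 59561/1975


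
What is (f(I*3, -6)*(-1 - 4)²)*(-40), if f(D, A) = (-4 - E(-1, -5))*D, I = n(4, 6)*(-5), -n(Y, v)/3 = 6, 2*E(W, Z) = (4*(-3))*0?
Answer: 1080000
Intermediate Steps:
E(W, Z) = 0 (E(W, Z) = ((4*(-3))*0)/2 = (-12*0)/2 = (½)*0 = 0)
n(Y, v) = -18 (n(Y, v) = -3*6 = -18)
I = 90 (I = -18*(-5) = 90)
f(D, A) = -4*D (f(D, A) = (-4 - 1*0)*D = (-4 + 0)*D = -4*D)
(f(I*3, -6)*(-1 - 4)²)*(-40) = ((-360*3)*(-1 - 4)²)*(-40) = (-4*270*(-5)²)*(-40) = -1080*25*(-40) = -27000*(-40) = 1080000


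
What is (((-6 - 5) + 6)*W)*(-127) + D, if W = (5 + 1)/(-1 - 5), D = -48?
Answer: -683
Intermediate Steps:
W = -1 (W = 6/(-6) = 6*(-⅙) = -1)
(((-6 - 5) + 6)*W)*(-127) + D = (((-6 - 5) + 6)*(-1))*(-127) - 48 = ((-11 + 6)*(-1))*(-127) - 48 = -5*(-1)*(-127) - 48 = 5*(-127) - 48 = -635 - 48 = -683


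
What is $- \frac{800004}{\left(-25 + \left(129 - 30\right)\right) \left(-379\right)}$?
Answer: $\frac{400002}{14023} \approx 28.525$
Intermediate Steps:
$- \frac{800004}{\left(-25 + \left(129 - 30\right)\right) \left(-379\right)} = - \frac{800004}{\left(-25 + 99\right) \left(-379\right)} = - \frac{800004}{74 \left(-379\right)} = - \frac{800004}{-28046} = \left(-800004\right) \left(- \frac{1}{28046}\right) = \frac{400002}{14023}$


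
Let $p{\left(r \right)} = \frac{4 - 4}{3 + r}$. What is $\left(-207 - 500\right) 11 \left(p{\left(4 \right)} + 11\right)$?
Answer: $-85547$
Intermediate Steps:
$p{\left(r \right)} = 0$ ($p{\left(r \right)} = \frac{0}{3 + r} = 0$)
$\left(-207 - 500\right) 11 \left(p{\left(4 \right)} + 11\right) = \left(-207 - 500\right) 11 \left(0 + 11\right) = - 707 \cdot 11 \cdot 11 = \left(-707\right) 121 = -85547$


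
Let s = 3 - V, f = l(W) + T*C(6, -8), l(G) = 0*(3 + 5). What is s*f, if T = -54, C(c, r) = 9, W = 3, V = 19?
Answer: 7776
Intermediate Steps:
l(G) = 0 (l(G) = 0*8 = 0)
f = -486 (f = 0 - 54*9 = 0 - 486 = -486)
s = -16 (s = 3 - 1*19 = 3 - 19 = -16)
s*f = -16*(-486) = 7776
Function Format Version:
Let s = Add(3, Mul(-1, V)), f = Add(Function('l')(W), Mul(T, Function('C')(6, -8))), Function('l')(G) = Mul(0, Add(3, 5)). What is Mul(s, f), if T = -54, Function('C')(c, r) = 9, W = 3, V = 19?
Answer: 7776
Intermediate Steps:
Function('l')(G) = 0 (Function('l')(G) = Mul(0, 8) = 0)
f = -486 (f = Add(0, Mul(-54, 9)) = Add(0, -486) = -486)
s = -16 (s = Add(3, Mul(-1, 19)) = Add(3, -19) = -16)
Mul(s, f) = Mul(-16, -486) = 7776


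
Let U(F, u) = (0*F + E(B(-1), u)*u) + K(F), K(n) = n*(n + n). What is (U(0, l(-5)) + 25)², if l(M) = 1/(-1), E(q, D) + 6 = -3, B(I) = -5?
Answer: 1156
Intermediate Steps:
K(n) = 2*n² (K(n) = n*(2*n) = 2*n²)
E(q, D) = -9 (E(q, D) = -6 - 3 = -9)
l(M) = -1
U(F, u) = -9*u + 2*F² (U(F, u) = (0*F - 9*u) + 2*F² = (0 - 9*u) + 2*F² = -9*u + 2*F²)
(U(0, l(-5)) + 25)² = ((-9*(-1) + 2*0²) + 25)² = ((9 + 2*0) + 25)² = ((9 + 0) + 25)² = (9 + 25)² = 34² = 1156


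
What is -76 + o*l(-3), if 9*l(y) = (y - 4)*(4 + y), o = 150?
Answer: -578/3 ≈ -192.67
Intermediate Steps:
l(y) = (-4 + y)*(4 + y)/9 (l(y) = ((y - 4)*(4 + y))/9 = ((-4 + y)*(4 + y))/9 = (-4 + y)*(4 + y)/9)
-76 + o*l(-3) = -76 + 150*(-16/9 + (⅑)*(-3)²) = -76 + 150*(-16/9 + (⅑)*9) = -76 + 150*(-16/9 + 1) = -76 + 150*(-7/9) = -76 - 350/3 = -578/3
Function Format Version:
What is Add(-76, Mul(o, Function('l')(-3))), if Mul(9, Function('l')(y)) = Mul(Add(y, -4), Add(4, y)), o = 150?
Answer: Rational(-578, 3) ≈ -192.67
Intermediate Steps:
Function('l')(y) = Mul(Rational(1, 9), Add(-4, y), Add(4, y)) (Function('l')(y) = Mul(Rational(1, 9), Mul(Add(y, -4), Add(4, y))) = Mul(Rational(1, 9), Mul(Add(-4, y), Add(4, y))) = Mul(Rational(1, 9), Add(-4, y), Add(4, y)))
Add(-76, Mul(o, Function('l')(-3))) = Add(-76, Mul(150, Add(Rational(-16, 9), Mul(Rational(1, 9), Pow(-3, 2))))) = Add(-76, Mul(150, Add(Rational(-16, 9), Mul(Rational(1, 9), 9)))) = Add(-76, Mul(150, Add(Rational(-16, 9), 1))) = Add(-76, Mul(150, Rational(-7, 9))) = Add(-76, Rational(-350, 3)) = Rational(-578, 3)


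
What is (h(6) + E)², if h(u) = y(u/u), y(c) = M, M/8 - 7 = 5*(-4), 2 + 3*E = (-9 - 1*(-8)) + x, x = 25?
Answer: 84100/9 ≈ 9344.4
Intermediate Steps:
E = 22/3 (E = -⅔ + ((-9 - 1*(-8)) + 25)/3 = -⅔ + ((-9 + 8) + 25)/3 = -⅔ + (-1 + 25)/3 = -⅔ + (⅓)*24 = -⅔ + 8 = 22/3 ≈ 7.3333)
M = -104 (M = 56 + 8*(5*(-4)) = 56 + 8*(-20) = 56 - 160 = -104)
y(c) = -104
h(u) = -104
(h(6) + E)² = (-104 + 22/3)² = (-290/3)² = 84100/9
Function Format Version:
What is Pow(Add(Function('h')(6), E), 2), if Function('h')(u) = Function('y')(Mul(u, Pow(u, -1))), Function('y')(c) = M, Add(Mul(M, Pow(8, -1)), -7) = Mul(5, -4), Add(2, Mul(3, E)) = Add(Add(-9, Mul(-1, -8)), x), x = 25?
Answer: Rational(84100, 9) ≈ 9344.4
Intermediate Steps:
E = Rational(22, 3) (E = Add(Rational(-2, 3), Mul(Rational(1, 3), Add(Add(-9, Mul(-1, -8)), 25))) = Add(Rational(-2, 3), Mul(Rational(1, 3), Add(Add(-9, 8), 25))) = Add(Rational(-2, 3), Mul(Rational(1, 3), Add(-1, 25))) = Add(Rational(-2, 3), Mul(Rational(1, 3), 24)) = Add(Rational(-2, 3), 8) = Rational(22, 3) ≈ 7.3333)
M = -104 (M = Add(56, Mul(8, Mul(5, -4))) = Add(56, Mul(8, -20)) = Add(56, -160) = -104)
Function('y')(c) = -104
Function('h')(u) = -104
Pow(Add(Function('h')(6), E), 2) = Pow(Add(-104, Rational(22, 3)), 2) = Pow(Rational(-290, 3), 2) = Rational(84100, 9)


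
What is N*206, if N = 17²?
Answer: 59534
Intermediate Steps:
N = 289
N*206 = 289*206 = 59534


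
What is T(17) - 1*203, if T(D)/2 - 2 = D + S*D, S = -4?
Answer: -301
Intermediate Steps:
T(D) = 4 - 6*D (T(D) = 4 + 2*(D - 4*D) = 4 + 2*(-3*D) = 4 - 6*D)
T(17) - 1*203 = (4 - 6*17) - 1*203 = (4 - 102) - 203 = -98 - 203 = -301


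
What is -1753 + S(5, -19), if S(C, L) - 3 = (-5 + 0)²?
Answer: -1725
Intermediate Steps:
S(C, L) = 28 (S(C, L) = 3 + (-5 + 0)² = 3 + (-5)² = 3 + 25 = 28)
-1753 + S(5, -19) = -1753 + 28 = -1725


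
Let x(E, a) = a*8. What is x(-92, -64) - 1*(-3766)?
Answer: 3254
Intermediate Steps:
x(E, a) = 8*a
x(-92, -64) - 1*(-3766) = 8*(-64) - 1*(-3766) = -512 + 3766 = 3254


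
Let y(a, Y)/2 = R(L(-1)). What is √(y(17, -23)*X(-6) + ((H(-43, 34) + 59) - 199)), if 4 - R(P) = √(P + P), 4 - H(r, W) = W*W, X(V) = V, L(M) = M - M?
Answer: 2*I*√335 ≈ 36.606*I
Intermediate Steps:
L(M) = 0
H(r, W) = 4 - W² (H(r, W) = 4 - W*W = 4 - W²)
R(P) = 4 - √2*√P (R(P) = 4 - √(P + P) = 4 - √(2*P) = 4 - √2*√P)
y(a, Y) = 8 (y(a, Y) = 2*(4 - √2*√0) = 2*(4 - 1*√2*0) = 2*(4 + 0) = 2*4 = 8)
√(y(17, -23)*X(-6) + ((H(-43, 34) + 59) - 199)) = √(8*(-6) + (((4 - 1*34²) + 59) - 199)) = √(-48 + (((4 - 1*1156) + 59) - 199)) = √(-48 + (((4 - 1156) + 59) - 199)) = √(-48 + ((-1152 + 59) - 199)) = √(-48 + (-1093 - 199)) = √(-48 - 1292) = √(-1340) = 2*I*√335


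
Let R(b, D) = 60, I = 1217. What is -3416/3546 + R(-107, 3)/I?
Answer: -1972256/2157741 ≈ -0.91404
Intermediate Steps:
-3416/3546 + R(-107, 3)/I = -3416/3546 + 60/1217 = -3416*1/3546 + 60*(1/1217) = -1708/1773 + 60/1217 = -1972256/2157741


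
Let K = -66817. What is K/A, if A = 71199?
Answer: -66817/71199 ≈ -0.93845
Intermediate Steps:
K/A = -66817/71199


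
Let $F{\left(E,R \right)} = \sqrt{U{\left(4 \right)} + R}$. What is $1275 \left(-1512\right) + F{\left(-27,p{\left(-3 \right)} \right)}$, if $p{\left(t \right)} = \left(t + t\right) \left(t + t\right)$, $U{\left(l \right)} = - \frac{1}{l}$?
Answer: $-1927800 + \frac{\sqrt{143}}{2} \approx -1.9278 \cdot 10^{6}$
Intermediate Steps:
$p{\left(t \right)} = 4 t^{2}$ ($p{\left(t \right)} = 2 t 2 t = 4 t^{2}$)
$F{\left(E,R \right)} = \sqrt{- \frac{1}{4} + R}$
$1275 \left(-1512\right) + F{\left(-27,p{\left(-3 \right)} \right)} = 1275 \left(-1512\right) + \frac{\sqrt{-1 + 4 \cdot 4 \left(-3\right)^{2}}}{2} = -1927800 + \frac{\sqrt{-1 + 4 \cdot 4 \cdot 9}}{2} = -1927800 + \frac{\sqrt{-1 + 4 \cdot 36}}{2} = -1927800 + \frac{\sqrt{-1 + 144}}{2} = -1927800 + \frac{\sqrt{143}}{2}$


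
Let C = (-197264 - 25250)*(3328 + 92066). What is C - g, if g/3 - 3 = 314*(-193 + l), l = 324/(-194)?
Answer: -2058952763139/97 ≈ -2.1226e+10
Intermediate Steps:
l = -162/97 (l = 324*(-1/194) = -162/97 ≈ -1.6701)
C = -21226500516 (C = -222514*95394 = -21226500516)
g = -17786913/97 (g = 9 + 3*(314*(-193 - 162/97)) = 9 + 3*(314*(-18883/97)) = 9 + 3*(-5929262/97) = 9 - 17787786/97 = -17786913/97 ≈ -1.8337e+5)
C - g = -21226500516 - 1*(-17786913/97) = -21226500516 + 17786913/97 = -2058952763139/97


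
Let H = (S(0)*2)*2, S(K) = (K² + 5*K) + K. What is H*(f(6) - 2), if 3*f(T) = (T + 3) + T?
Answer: 0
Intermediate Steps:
f(T) = 1 + 2*T/3 (f(T) = ((T + 3) + T)/3 = ((3 + T) + T)/3 = (3 + 2*T)/3 = 1 + 2*T/3)
S(K) = K² + 6*K
H = 0 (H = ((0*(6 + 0))*2)*2 = ((0*6)*2)*2 = (0*2)*2 = 0*2 = 0)
H*(f(6) - 2) = 0*((1 + (⅔)*6) - 2) = 0*((1 + 4) - 2) = 0*(5 - 2) = 0*3 = 0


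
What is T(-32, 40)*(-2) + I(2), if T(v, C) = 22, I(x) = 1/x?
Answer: -87/2 ≈ -43.500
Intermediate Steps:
T(-32, 40)*(-2) + I(2) = 22*(-2) + 1/2 = -44 + 1/2 = -87/2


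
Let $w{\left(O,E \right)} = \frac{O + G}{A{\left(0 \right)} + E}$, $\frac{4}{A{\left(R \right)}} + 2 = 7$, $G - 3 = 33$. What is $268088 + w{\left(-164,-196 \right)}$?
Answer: $\frac{16353408}{61} \approx 2.6809 \cdot 10^{5}$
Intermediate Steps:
$G = 36$ ($G = 3 + 33 = 36$)
$A{\left(R \right)} = \frac{4}{5}$ ($A{\left(R \right)} = \frac{4}{-2 + 7} = \frac{4}{5}$)
$w{\left(O,E \right)} = \frac{36 + O}{\frac{4}{5} + E}$ ($w{\left(O,E \right)} = \frac{O + 36}{\frac{4}{5} + E} = \frac{36 + O}{\frac{4}{5} + E}$)
$268088 + w{\left(-164,-196 \right)} = 268088 + \frac{5 \left(36 - 164\right)}{4 + 5 \left(-196\right)} = 268088 + 5 \frac{1}{4 - 980} \left(-128\right) = 268088 + 5 \frac{1}{-976} \left(-128\right) = 268088 + 5 \left(- \frac{1}{976}\right) \left(-128\right) = 268088 + \frac{40}{61} = \frac{16353408}{61}$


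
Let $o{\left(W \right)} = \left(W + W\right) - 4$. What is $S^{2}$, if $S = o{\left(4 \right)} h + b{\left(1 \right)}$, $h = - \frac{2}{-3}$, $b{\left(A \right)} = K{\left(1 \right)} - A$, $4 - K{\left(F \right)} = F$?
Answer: $\frac{196}{9} \approx 21.778$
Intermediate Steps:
$K{\left(F \right)} = 4 - F$
$o{\left(W \right)} = -4 + 2 W$ ($o{\left(W \right)} = 2 W - 4 = -4 + 2 W$)
$b{\left(A \right)} = 3 - A$ ($b{\left(A \right)} = \left(4 - 1\right) - A = 3 - A$)
$h = \frac{2}{3}$ ($h = \left(-2\right) \left(- \frac{1}{3}\right) = \frac{2}{3} \approx 0.66667$)
$S = \frac{14}{3}$ ($S = \left(-4 + 2 \cdot 4\right) \frac{2}{3} + \left(3 - 1\right) = \left(-4 + 8\right) \frac{2}{3} + \left(3 - 1\right) = 4 \cdot \frac{2}{3} + 2 = \frac{8}{3} + 2 = \frac{14}{3} \approx 4.6667$)
$S^{2} = \left(\frac{14}{3}\right)^{2} = \frac{196}{9}$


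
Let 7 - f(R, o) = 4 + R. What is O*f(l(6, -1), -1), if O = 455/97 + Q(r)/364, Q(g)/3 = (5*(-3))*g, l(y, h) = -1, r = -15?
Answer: 231095/8827 ≈ 26.180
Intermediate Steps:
f(R, o) = 3 - R (f(R, o) = 7 - (4 + R) = 7 + (-4 - R) = 3 - R)
Q(g) = -45*g (Q(g) = 3*((5*(-3))*g) = 3*(-15*g) = -45*g)
O = 231095/35308 (O = 455/97 - 45*(-15)/364 = 455*(1/97) + 675*(1/364) = 455/97 + 675/364 = 231095/35308 ≈ 6.5451)
O*f(l(6, -1), -1) = 231095*(3 - 1*(-1))/35308 = 231095*(3 + 1)/35308 = (231095/35308)*4 = 231095/8827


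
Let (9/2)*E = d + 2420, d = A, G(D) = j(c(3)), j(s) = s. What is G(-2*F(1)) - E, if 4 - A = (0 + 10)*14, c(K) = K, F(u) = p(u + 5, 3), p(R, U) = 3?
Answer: -4541/9 ≈ -504.56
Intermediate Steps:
F(u) = 3
G(D) = 3
A = -136 (A = 4 - (0 + 10)*14 = 4 - 10*14 = 4 - 1*140 = 4 - 140 = -136)
d = -136
E = 4568/9 (E = 2*(-136 + 2420)/9 = (2/9)*2284 = 4568/9 ≈ 507.56)
G(-2*F(1)) - E = 3 - 1*4568/9 = 3 - 4568/9 = -4541/9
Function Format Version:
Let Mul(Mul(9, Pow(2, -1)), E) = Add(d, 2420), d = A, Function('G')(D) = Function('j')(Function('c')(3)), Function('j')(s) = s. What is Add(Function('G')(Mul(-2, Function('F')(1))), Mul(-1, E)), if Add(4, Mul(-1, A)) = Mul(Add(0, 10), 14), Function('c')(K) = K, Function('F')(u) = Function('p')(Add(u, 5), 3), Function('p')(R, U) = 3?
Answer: Rational(-4541, 9) ≈ -504.56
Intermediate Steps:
Function('F')(u) = 3
Function('G')(D) = 3
A = -136 (A = Add(4, Mul(-1, Mul(Add(0, 10), 14))) = Add(4, Mul(-1, Mul(10, 14))) = Add(4, Mul(-1, 140)) = Add(4, -140) = -136)
d = -136
E = Rational(4568, 9) (E = Mul(Rational(2, 9), Add(-136, 2420)) = Mul(Rational(2, 9), 2284) = Rational(4568, 9) ≈ 507.56)
Add(Function('G')(Mul(-2, Function('F')(1))), Mul(-1, E)) = Add(3, Mul(-1, Rational(4568, 9))) = Add(3, Rational(-4568, 9)) = Rational(-4541, 9)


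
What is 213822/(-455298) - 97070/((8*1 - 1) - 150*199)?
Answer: 6302447819/2264576369 ≈ 2.7831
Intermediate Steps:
213822/(-455298) - 97070/((8*1 - 1) - 150*199) = 213822*(-1/455298) - 97070/((8 - 1) - 29850) = -35637/75883 - 97070/(7 - 29850) = -35637/75883 - 97070/(-29843) = -35637/75883 - 97070*(-1/29843) = -35637/75883 + 97070/29843 = 6302447819/2264576369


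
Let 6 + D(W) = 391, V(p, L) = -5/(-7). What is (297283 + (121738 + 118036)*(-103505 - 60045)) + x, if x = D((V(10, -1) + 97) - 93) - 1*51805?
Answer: -39214791837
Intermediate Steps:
V(p, L) = 5/7 (V(p, L) = -5*(-1/7) = 5/7)
D(W) = 385 (D(W) = -6 + 391 = 385)
x = -51420 (x = 385 - 1*51805 = 385 - 51805 = -51420)
(297283 + (121738 + 118036)*(-103505 - 60045)) + x = (297283 + (121738 + 118036)*(-103505 - 60045)) - 51420 = (297283 + 239774*(-163550)) - 51420 = (297283 - 39215037700) - 51420 = -39214740417 - 51420 = -39214791837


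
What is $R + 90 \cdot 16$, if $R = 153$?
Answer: $1593$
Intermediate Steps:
$R + 90 \cdot 16 = 153 + 90 \cdot 16 = 153 + 1440 = 1593$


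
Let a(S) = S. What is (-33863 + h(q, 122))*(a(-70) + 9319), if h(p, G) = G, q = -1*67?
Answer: -312070509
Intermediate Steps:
q = -67
(-33863 + h(q, 122))*(a(-70) + 9319) = (-33863 + 122)*(-70 + 9319) = -33741*9249 = -312070509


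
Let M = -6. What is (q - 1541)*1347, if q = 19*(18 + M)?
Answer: -1768611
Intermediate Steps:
q = 228 (q = 19*(18 - 6) = 19*12 = 228)
(q - 1541)*1347 = (228 - 1541)*1347 = -1313*1347 = -1768611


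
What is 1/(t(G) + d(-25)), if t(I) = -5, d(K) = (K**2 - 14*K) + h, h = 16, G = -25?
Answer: 1/986 ≈ 0.0010142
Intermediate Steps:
d(K) = 16 + K**2 - 14*K (d(K) = (K**2 - 14*K) + 16 = 16 + K**2 - 14*K)
1/(t(G) + d(-25)) = 1/(-5 + (16 + (-25)**2 - 14*(-25))) = 1/(-5 + (16 + 625 + 350)) = 1/(-5 + 991) = 1/986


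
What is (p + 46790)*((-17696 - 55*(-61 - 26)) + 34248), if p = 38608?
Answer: 1822137126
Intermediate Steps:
(p + 46790)*((-17696 - 55*(-61 - 26)) + 34248) = (38608 + 46790)*((-17696 - 55*(-61 - 26)) + 34248) = 85398*((-17696 - 55*(-87)) + 34248) = 85398*((-17696 + 4785) + 34248) = 85398*(-12911 + 34248) = 85398*21337 = 1822137126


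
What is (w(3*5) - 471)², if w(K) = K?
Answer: 207936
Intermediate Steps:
(w(3*5) - 471)² = (3*5 - 471)² = (15 - 471)² = (-456)² = 207936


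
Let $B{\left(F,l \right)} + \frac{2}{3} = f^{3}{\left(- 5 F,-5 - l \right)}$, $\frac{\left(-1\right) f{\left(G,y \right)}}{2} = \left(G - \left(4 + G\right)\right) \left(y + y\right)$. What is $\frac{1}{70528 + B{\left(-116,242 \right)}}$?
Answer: $- \frac{3}{185170400642} \approx -1.6201 \cdot 10^{-11}$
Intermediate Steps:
$f{\left(G,y \right)} = 16 y$ ($f{\left(G,y \right)} = - 2 \left(G - \left(4 + G\right)\right) \left(y + y\right) = - 2 \left(- 4 \cdot 2 y\right) = - 2 \left(- 8 y\right) = 16 y$)
$B{\left(F,l \right)} = - \frac{2}{3} + \left(-80 - 16 l\right)^{3}$ ($B{\left(F,l \right)} = - \frac{2}{3} + \left(16 \left(-5 - l\right)\right)^{3} = - \frac{2}{3} + \left(-80 - 16 l\right)^{3}$)
$\frac{1}{70528 + B{\left(-116,242 \right)}} = \frac{1}{70528 - \left(\frac{2}{3} + 4096 \left(5 + 242\right)^{3}\right)} = \frac{1}{70528 - \left(\frac{2}{3} + 4096 \cdot 247^{3}\right)} = \frac{1}{70528 - \frac{185170612226}{3}} = \frac{1}{- \frac{185170400642}{3}} = - \frac{3}{185170400642}$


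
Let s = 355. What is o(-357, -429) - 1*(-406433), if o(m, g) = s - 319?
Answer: 406469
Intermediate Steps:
o(m, g) = 36 (o(m, g) = 355 - 319 = 36)
o(-357, -429) - 1*(-406433) = 36 - 1*(-406433) = 36 + 406433 = 406469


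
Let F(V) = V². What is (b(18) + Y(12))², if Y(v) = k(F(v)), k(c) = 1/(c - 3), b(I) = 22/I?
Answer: 270400/178929 ≈ 1.5112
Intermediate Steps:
k(c) = 1/(-3 + c)
Y(v) = 1/(-3 + v²)
(b(18) + Y(12))² = (22/18 + 1/(-3 + 12²))² = (22*(1/18) + 1/(-3 + 144))² = (11/9 + 1/141)² = (520/423)² = 270400/178929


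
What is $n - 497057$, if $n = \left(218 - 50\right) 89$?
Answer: $-482105$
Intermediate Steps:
$n = 14952$ ($n = 168 \cdot 89 = 14952$)
$n - 497057 = 14952 - 497057 = -482105$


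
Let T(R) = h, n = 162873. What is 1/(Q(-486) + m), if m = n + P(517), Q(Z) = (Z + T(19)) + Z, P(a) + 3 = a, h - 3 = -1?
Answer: 1/162417 ≈ 6.1570e-6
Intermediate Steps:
h = 2 (h = 3 - 1 = 2)
P(a) = -3 + a
T(R) = 2
Q(Z) = 2 + 2*Z (Q(Z) = (Z + 2) + Z = (2 + Z) + Z = 2 + 2*Z)
m = 163387 (m = 162873 + (-3 + 517) = 162873 + 514 = 163387)
1/(Q(-486) + m) = 1/((2 + 2*(-486)) + 163387) = 1/((2 - 972) + 163387) = 1/(-970 + 163387) = 1/162417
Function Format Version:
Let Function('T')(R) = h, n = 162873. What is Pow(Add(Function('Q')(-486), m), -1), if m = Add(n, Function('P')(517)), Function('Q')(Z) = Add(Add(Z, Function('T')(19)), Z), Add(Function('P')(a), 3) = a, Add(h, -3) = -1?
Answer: Rational(1, 162417) ≈ 6.1570e-6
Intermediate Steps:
h = 2 (h = Add(3, -1) = 2)
Function('P')(a) = Add(-3, a)
Function('T')(R) = 2
Function('Q')(Z) = Add(2, Mul(2, Z)) (Function('Q')(Z) = Add(Add(Z, 2), Z) = Add(Add(2, Z), Z) = Add(2, Mul(2, Z)))
m = 163387 (m = Add(162873, Add(-3, 517)) = Add(162873, 514) = 163387)
Pow(Add(Function('Q')(-486), m), -1) = Pow(Add(Add(2, Mul(2, -486)), 163387), -1) = Pow(Add(Add(2, -972), 163387), -1) = Pow(Add(-970, 163387), -1) = Pow(162417, -1) = Rational(1, 162417)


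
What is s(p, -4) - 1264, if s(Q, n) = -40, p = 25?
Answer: -1304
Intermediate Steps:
s(p, -4) - 1264 = -40 - 1264 = -1304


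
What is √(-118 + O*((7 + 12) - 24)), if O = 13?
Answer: I*√183 ≈ 13.528*I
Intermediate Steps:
√(-118 + O*((7 + 12) - 24)) = √(-118 + 13*((7 + 12) - 24)) = √(-118 + 13*(19 - 24)) = √(-118 + 13*(-5)) = √(-118 - 65) = √(-183) = I*√183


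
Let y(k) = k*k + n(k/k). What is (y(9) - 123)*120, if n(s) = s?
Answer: -4920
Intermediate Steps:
y(k) = 1 + k**2 (y(k) = k*k + k/k = k**2 + 1 = 1 + k**2)
(y(9) - 123)*120 = ((1 + 9**2) - 123)*120 = ((1 + 81) - 123)*120 = (82 - 123)*120 = -41*120 = -4920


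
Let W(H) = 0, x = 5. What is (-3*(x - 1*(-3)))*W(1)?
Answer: 0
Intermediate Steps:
(-3*(x - 1*(-3)))*W(1) = -3*(5 - 1*(-3))*0 = -3*(5 + 3)*0 = -3*8*0 = -24*0 = 0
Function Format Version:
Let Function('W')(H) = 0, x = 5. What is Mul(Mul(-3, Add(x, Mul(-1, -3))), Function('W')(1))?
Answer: 0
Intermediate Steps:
Mul(Mul(-3, Add(x, Mul(-1, -3))), Function('W')(1)) = Mul(Mul(-3, Add(5, Mul(-1, -3))), 0) = Mul(Mul(-3, Add(5, 3)), 0) = Mul(Mul(-3, 8), 0) = Mul(-24, 0) = 0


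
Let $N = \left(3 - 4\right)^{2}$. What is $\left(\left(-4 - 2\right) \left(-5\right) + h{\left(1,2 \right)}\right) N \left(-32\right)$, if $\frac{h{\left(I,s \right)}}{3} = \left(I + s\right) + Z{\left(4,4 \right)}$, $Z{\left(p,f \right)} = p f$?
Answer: $-2784$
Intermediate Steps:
$Z{\left(p,f \right)} = f p$
$h{\left(I,s \right)} = 48 + 3 I + 3 s$ ($h{\left(I,s \right)} = 3 \left(\left(I + s\right) + 4 \cdot 4\right) = 3 \left(\left(I + s\right) + 16\right) = 3 \left(16 + I + s\right) = 48 + 3 I + 3 s$)
$N = 1$ ($N = \left(-1\right)^{2} = 1$)
$\left(\left(-4 - 2\right) \left(-5\right) + h{\left(1,2 \right)}\right) N \left(-32\right) = \left(\left(-4 - 2\right) \left(-5\right) + \left(48 + 3 \cdot 1 + 3 \cdot 2\right)\right) 1 \left(-32\right) = \left(\left(-4 - 2\right) \left(-5\right) + \left(48 + 3 + 6\right)\right) 1 \left(-32\right) = \left(\left(-6\right) \left(-5\right) + 57\right) 1 \left(-32\right) = \left(30 + 57\right) 1 \left(-32\right) = 87 \cdot 1 \left(-32\right) = 87 \left(-32\right) = -2784$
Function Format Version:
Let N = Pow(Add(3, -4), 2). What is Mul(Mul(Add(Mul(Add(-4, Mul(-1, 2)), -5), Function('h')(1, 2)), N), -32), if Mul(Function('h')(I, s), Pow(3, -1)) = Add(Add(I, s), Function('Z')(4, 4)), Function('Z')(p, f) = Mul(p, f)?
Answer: -2784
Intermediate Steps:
Function('Z')(p, f) = Mul(f, p)
Function('h')(I, s) = Add(48, Mul(3, I), Mul(3, s)) (Function('h')(I, s) = Mul(3, Add(Add(I, s), Mul(4, 4))) = Mul(3, Add(Add(I, s), 16)) = Mul(3, Add(16, I, s)) = Add(48, Mul(3, I), Mul(3, s)))
N = 1 (N = Pow(-1, 2) = 1)
Mul(Mul(Add(Mul(Add(-4, Mul(-1, 2)), -5), Function('h')(1, 2)), N), -32) = Mul(Mul(Add(Mul(Add(-4, Mul(-1, 2)), -5), Add(48, Mul(3, 1), Mul(3, 2))), 1), -32) = Mul(Mul(Add(Mul(Add(-4, -2), -5), Add(48, 3, 6)), 1), -32) = Mul(Mul(Add(Mul(-6, -5), 57), 1), -32) = Mul(Mul(Add(30, 57), 1), -32) = Mul(Mul(87, 1), -32) = Mul(87, -32) = -2784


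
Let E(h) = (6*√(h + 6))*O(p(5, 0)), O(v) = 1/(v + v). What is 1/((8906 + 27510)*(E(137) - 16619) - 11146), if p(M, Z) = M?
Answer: -7565108125/4578468022073807714 - 136560*√143/2289234011036903857 ≈ -1.6530e-9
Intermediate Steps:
O(v) = 1/(2*v)
E(h) = 3*√(6 + h)/5 (E(h) = (6*√(h + 6))*((½)/5) = (6*√(6 + h))*((½)*(⅕)) = (6*√(6 + h))*(⅒) = 3*√(6 + h)/5)
1/((8906 + 27510)*(E(137) - 16619) - 11146) = 1/((8906 + 27510)*(3*√(6 + 137)/5 - 16619) - 11146) = 1/(36416*(3*√143/5 - 16619) - 11146) = 1/(36416*(-16619 + 3*√143/5) - 11146) = 1/((-605197504 + 109248*√143/5) - 11146) = 1/(-605208650 + 109248*√143/5)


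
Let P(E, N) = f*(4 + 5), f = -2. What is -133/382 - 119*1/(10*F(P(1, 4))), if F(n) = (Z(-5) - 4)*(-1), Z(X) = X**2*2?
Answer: -7861/87860 ≈ -0.089472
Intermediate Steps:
Z(X) = 2*X**2
P(E, N) = -18 (P(E, N) = -2*(4 + 5) = -2*9 = -18)
F(n) = -46 (F(n) = (2*(-5)**2 - 4)*(-1) = (2*25 - 4)*(-1) = (50 - 4)*(-1) = 46*(-1) = -46)
-133/382 - 119*1/(10*F(P(1, 4))) = -133/382 - 119/((-46*10)) = -133*1/382 - 119/(-460) = -133/382 - 119*(-1/460) = -133/382 + 119/460 = -7861/87860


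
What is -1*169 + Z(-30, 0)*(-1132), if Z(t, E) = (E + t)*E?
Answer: -169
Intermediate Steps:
Z(t, E) = E*(E + t)
-1*169 + Z(-30, 0)*(-1132) = -1*169 + (0*(0 - 30))*(-1132) = -169 + (0*(-30))*(-1132) = -169 + 0*(-1132) = -169 + 0 = -169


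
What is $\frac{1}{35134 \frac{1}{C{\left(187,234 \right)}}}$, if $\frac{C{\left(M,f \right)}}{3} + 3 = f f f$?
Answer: $\frac{38438703}{35134} \approx 1094.1$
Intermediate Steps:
$C{\left(M,f \right)} = -9 + 3 f^{3}$ ($C{\left(M,f \right)} = -9 + 3 f f f = -9 + 3 f^{2} f = -9 + 3 f^{3}$)
$\frac{1}{35134 \frac{1}{C{\left(187,234 \right)}}} = \frac{1}{35134 \frac{1}{-9 + 3 \cdot 234^{3}}} = \frac{1}{35134 \frac{1}{-9 + 3 \cdot 12812904}} = \frac{1}{35134 \frac{1}{-9 + 38438712}} = \frac{1}{35134 \cdot \frac{1}{38438703}} = \frac{1}{\frac{35134}{38438703}} = \frac{38438703}{35134}$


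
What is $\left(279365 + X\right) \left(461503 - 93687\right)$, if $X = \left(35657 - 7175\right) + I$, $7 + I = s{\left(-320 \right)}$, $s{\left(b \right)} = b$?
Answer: $113110776320$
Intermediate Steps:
$I = -327$ ($I = -7 - 320 = -327$)
$X = 28155$ ($X = \left(35657 - 7175\right) - 327 = 28482 - 327 = 28155$)
$\left(279365 + X\right) \left(461503 - 93687\right) = \left(279365 + 28155\right) \left(461503 - 93687\right) = 307520 \cdot 367816 = 113110776320$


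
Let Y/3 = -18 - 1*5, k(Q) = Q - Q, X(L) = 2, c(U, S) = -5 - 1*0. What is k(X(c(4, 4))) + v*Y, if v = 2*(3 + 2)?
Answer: -690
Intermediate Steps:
c(U, S) = -5 (c(U, S) = -5 + 0 = -5)
v = 10 (v = 2*5 = 10)
k(Q) = 0
Y = -69 (Y = 3*(-18 - 1*5) = 3*(-18 - 5) = 3*(-23) = -69)
k(X(c(4, 4))) + v*Y = 0 + 10*(-69) = 0 - 690 = -690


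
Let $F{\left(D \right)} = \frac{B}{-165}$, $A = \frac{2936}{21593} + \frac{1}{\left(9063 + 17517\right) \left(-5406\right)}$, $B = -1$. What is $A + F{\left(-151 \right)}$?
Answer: $\frac{440682588703}{3102730127640} \approx 0.14203$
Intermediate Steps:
$A = \frac{421878163687}{3102730127640}$ ($A = 2936 \cdot \frac{1}{21593} + \frac{1}{26580} \left(- \frac{1}{5406}\right) = \frac{2936}{21593} + \frac{1}{26580} \left(- \frac{1}{5406}\right) = \frac{2936}{21593} - \frac{1}{143691480} = \frac{421878163687}{3102730127640} \approx 0.13597$)
$F{\left(D \right)} = \frac{1}{165}$ ($F{\left(D \right)} = - \frac{1}{-165} = \left(-1\right) \left(- \frac{1}{165}\right) = \frac{1}{165}$)
$A + F{\left(-151 \right)} = \frac{421878163687}{3102730127640} + \frac{1}{165} = \frac{440682588703}{3102730127640}$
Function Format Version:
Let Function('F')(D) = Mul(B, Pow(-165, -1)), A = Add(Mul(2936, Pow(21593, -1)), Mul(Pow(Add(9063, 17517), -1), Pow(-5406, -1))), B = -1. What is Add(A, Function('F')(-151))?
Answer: Rational(440682588703, 3102730127640) ≈ 0.14203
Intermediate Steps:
A = Rational(421878163687, 3102730127640) (A = Add(Mul(2936, Rational(1, 21593)), Mul(Pow(26580, -1), Rational(-1, 5406))) = Add(Rational(2936, 21593), Mul(Rational(1, 26580), Rational(-1, 5406))) = Add(Rational(2936, 21593), Rational(-1, 143691480)) = Rational(421878163687, 3102730127640) ≈ 0.13597)
Function('F')(D) = Rational(1, 165) (Function('F')(D) = Mul(-1, Pow(-165, -1)) = Mul(-1, Rational(-1, 165)) = Rational(1, 165))
Add(A, Function('F')(-151)) = Add(Rational(421878163687, 3102730127640), Rational(1, 165)) = Rational(440682588703, 3102730127640)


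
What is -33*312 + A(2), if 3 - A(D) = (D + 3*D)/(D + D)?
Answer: -10295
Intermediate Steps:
A(D) = 1 (A(D) = 3 - (D + 3*D)/(D + D) = 3 - 4*D/(2*D) = 3 - 4*D*1/(2*D) = 3 - 1*2 = 3 - 2 = 1)
-33*312 + A(2) = -33*312 + 1 = -10296 + 1 = -10295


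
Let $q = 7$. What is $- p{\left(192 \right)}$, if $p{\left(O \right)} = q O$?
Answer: $-1344$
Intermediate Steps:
$p{\left(O \right)} = 7 O$
$- p{\left(192 \right)} = - 7 \cdot 192 = \left(-1\right) 1344 = -1344$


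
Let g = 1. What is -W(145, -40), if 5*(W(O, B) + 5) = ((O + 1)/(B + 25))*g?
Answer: 521/75 ≈ 6.9467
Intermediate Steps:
W(O, B) = -5 + (1 + O)/(5*(25 + B)) (W(O, B) = -5 + (((O + 1)/(B + 25))*1)/5 = -5 + (((1 + O)/(25 + B))*1)/5 = -5 + ((1 + O)/(25 + B))/5 = -5 + (1 + O)/(5*(25 + B)))
-W(145, -40) = -(-624 + 145 - 25*(-40))/(5*(25 - 40)) = -(-624 + 145 + 1000)/(5*(-15)) = -(-1)*521/(5*15) = -1*(-521/75) = 521/75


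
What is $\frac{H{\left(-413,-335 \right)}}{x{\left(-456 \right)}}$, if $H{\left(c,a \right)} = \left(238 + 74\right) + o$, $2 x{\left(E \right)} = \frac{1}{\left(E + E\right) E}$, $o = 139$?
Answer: $375116544$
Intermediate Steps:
$x{\left(E \right)} = \frac{1}{4 E^{2}}$ ($x{\left(E \right)} = \frac{\frac{1}{E + E} \frac{1}{E}}{2} = \frac{\frac{1}{2 E} \frac{1}{E}}{2} = \frac{\frac{1}{2} \frac{1}{E^{2}}}{2} = \frac{1}{4 E^{2}}$)
$H{\left(c,a \right)} = 451$ ($H{\left(c,a \right)} = \left(238 + 74\right) + 139 = 312 + 139 = 451$)
$\frac{H{\left(-413,-335 \right)}}{x{\left(-456 \right)}} = \frac{451}{\frac{1}{4} \cdot \frac{1}{207936}} = 451 \frac{1}{\frac{1}{831744}} = 451 \cdot 831744 = 375116544$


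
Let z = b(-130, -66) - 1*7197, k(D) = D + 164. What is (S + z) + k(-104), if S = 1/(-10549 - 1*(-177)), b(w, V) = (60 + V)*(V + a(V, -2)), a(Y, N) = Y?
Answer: -65810341/10372 ≈ -6345.0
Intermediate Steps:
k(D) = 164 + D
b(w, V) = 2*V*(60 + V) (b(w, V) = (60 + V)*(V + V) = (60 + V)*(2*V) = 2*V*(60 + V))
S = -1/10372 (S = 1/(-10549 + 177) = 1/(-10372) = -1/10372 ≈ -9.6413e-5)
z = -6405 (z = 2*(-66)*(60 - 66) - 1*7197 = 2*(-66)*(-6) - 7197 = 792 - 7197 = -6405)
(S + z) + k(-104) = (-1/10372 - 6405) + (164 - 104) = -66432661/10372 + 60 = -65810341/10372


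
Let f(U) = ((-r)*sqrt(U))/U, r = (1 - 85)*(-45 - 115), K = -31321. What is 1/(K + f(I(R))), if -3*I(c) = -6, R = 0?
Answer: -31321/890688241 + 6720*sqrt(2)/890688241 ≈ -2.4495e-5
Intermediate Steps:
r = 13440 (r = -84*(-160) = 13440)
I(c) = 2 (I(c) = -1/3*(-6) = 2)
f(U) = -13440/sqrt(U) (f(U) = ((-1*13440)*sqrt(U))/U = (-13440*sqrt(U))/U = -13440/sqrt(U))
1/(K + f(I(R))) = 1/(-31321 - 6720*sqrt(2))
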